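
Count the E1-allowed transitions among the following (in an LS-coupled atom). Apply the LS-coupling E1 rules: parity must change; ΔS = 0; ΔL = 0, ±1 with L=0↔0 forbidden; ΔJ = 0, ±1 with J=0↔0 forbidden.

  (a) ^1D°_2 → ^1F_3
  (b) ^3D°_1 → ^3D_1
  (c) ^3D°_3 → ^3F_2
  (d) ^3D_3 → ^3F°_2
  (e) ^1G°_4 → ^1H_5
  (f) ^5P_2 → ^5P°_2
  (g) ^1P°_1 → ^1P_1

(a) allowed
(b) allowed
(c) allowed
(d) allowed
(e) allowed
(f) allowed
(g) allowed
Total allowed: 7 of 7.

7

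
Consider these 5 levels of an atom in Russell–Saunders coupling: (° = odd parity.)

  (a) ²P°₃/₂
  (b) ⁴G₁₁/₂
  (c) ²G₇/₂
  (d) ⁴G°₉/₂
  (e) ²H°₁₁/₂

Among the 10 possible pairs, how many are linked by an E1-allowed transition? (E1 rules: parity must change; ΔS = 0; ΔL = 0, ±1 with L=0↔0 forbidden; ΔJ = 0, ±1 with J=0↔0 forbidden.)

1

(a)–(b): forbidden (ΔS, ΔL, ΔJ).
(a)–(c): forbidden (ΔL, ΔJ).
(a)–(d): forbidden (parity, ΔS, ΔL, ΔJ).
(a)–(e): forbidden (parity, ΔL, ΔJ).
(b)–(c): forbidden (parity, ΔS, ΔJ).
(b)–(d): allowed.
(b)–(e): forbidden (ΔS).
(c)–(d): forbidden (ΔS).
(c)–(e): forbidden (ΔJ).
(d)–(e): forbidden (parity, ΔS).
Allowed pairs: 1 of 10.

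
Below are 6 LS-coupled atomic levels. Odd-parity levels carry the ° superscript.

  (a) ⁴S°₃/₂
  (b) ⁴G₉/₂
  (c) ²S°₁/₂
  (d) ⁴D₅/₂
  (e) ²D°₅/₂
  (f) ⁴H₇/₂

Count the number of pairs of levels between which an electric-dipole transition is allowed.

0

(a)–(b): forbidden (ΔL, ΔJ).
(a)–(c): forbidden (parity, ΔS, ΔL).
(a)–(d): forbidden (ΔL).
(a)–(e): forbidden (parity, ΔS, ΔL).
(a)–(f): forbidden (ΔL, ΔJ).
(b)–(c): forbidden (ΔS, ΔL, ΔJ).
(b)–(d): forbidden (parity, ΔL, ΔJ).
(b)–(e): forbidden (ΔS, ΔL, ΔJ).
(b)–(f): forbidden (parity).
(c)–(d): forbidden (ΔS, ΔL, ΔJ).
(c)–(e): forbidden (parity, ΔL, ΔJ).
(c)–(f): forbidden (ΔS, ΔL, ΔJ).
(d)–(e): forbidden (ΔS).
(d)–(f): forbidden (parity, ΔL).
(e)–(f): forbidden (ΔS, ΔL).
Allowed pairs: 0 of 15.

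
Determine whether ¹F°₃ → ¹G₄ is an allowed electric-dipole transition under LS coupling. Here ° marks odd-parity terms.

Initial level: S=0, L=3, J=3, parity odd. Final level: S=0, L=4, J=4, parity even.
Parity must change: odd → even — ok.
ΔS = 0: S: 0 → 0 — ok.
ΔL = 0, ±1 (not L=0↔0): L: 3 → 4, ΔL = +1 — ok.
ΔJ = 0, ±1 (not J=0↔0): J: 3 → 4, ΔJ = +1 — ok.
All four E1 rules are satisfied.

allowed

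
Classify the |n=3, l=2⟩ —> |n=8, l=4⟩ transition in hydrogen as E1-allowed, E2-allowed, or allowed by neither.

E2

Δl = 4 − 2 = +2; l_i + l_f = 6.
E1 (Δl = ±1): not satisfied.
E2 (Δl = 0,±2, l_i+l_f ≥ 2): satisfied.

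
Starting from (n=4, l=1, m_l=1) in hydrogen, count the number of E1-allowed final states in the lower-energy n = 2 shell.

E1 requires Δl = ±1, so l_f ∈ {0, 2}; with 0 ≤ l_f ≤ n_f−1 = 1, the allowed l_f values are {0}.
For l_f = 0: m_f ∈ {m_i−1, m_i, m_i+1} ∩ [−0, 0] = {0} → 1 state.
Total: 1.

1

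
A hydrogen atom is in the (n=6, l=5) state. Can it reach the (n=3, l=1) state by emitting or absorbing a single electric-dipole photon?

forbidden

l: 5 → 1 (Δl = -4). Δl = ±1 fails.
The transition is electric-dipole forbidden.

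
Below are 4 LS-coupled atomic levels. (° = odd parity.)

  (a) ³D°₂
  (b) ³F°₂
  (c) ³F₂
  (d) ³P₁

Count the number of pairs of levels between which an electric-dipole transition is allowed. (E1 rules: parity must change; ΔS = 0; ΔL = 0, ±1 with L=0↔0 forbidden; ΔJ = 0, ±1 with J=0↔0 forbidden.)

3

(a)–(b): forbidden (parity).
(a)–(c): allowed.
(a)–(d): allowed.
(b)–(c): allowed.
(b)–(d): forbidden (ΔL).
(c)–(d): forbidden (parity, ΔL).
Allowed pairs: 3 of 6.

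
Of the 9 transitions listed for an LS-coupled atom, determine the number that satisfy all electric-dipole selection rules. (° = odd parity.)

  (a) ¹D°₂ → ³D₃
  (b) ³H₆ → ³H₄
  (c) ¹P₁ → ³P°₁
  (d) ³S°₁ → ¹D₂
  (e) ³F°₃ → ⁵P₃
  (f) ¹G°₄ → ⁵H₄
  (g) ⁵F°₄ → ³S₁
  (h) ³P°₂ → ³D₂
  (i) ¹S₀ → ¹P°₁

2

(a) forbidden (ΔS fails)
(b) forbidden (parity, ΔJ fail)
(c) forbidden (ΔS fails)
(d) forbidden (ΔS, ΔL fail)
(e) forbidden (ΔS, ΔL fail)
(f) forbidden (ΔS fails)
(g) forbidden (ΔS, ΔL, ΔJ fail)
(h) allowed
(i) allowed
Total allowed: 2 of 9.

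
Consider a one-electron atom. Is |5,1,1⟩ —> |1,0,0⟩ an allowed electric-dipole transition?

Δl = 0 − 1 = -1; the E1 rule Δl = ±1 is ✓.
m_l: 1 → 0 (Δm_l = -1). |Δm_l| ≤ 1 ✓.
All E1 selection rules are satisfied.

allowed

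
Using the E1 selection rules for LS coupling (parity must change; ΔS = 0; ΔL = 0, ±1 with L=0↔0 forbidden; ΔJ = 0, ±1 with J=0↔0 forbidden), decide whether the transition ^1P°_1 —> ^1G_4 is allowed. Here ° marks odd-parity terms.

forbidden

Initial level: S=0, L=1, J=1, parity odd. Final level: S=0, L=4, J=4, parity even.
ΔJ = 0, ±1 (not J=0↔0): J: 1 → 4, ΔJ = +3 — fails.
ΔS = 0: S: 0 → 0 — passes.
ΔL = 0, ±1 (not L=0↔0): L: 1 → 4, ΔL = +3 — fails.
Parity must change: odd → even — passes.
Rule(s) violated: ΔL, ΔJ.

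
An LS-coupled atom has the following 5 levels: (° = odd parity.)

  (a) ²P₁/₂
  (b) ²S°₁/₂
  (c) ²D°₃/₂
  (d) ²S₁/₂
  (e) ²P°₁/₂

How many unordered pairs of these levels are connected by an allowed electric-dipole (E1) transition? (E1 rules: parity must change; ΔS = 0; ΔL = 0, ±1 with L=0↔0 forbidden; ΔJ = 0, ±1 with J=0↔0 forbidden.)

(a)–(b): allowed.
(a)–(c): allowed.
(a)–(d): forbidden (parity).
(a)–(e): allowed.
(b)–(c): forbidden (parity, ΔL).
(b)–(d): forbidden (ΔL).
(b)–(e): forbidden (parity).
(c)–(d): forbidden (ΔL).
(c)–(e): forbidden (parity).
(d)–(e): allowed.
Allowed pairs: 4 of 10.

4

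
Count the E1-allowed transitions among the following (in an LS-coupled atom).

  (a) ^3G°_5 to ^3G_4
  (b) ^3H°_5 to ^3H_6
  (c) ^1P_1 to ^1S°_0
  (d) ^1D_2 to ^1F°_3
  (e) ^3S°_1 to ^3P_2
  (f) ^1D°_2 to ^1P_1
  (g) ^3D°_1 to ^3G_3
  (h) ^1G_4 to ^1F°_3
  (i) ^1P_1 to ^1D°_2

(a) allowed
(b) allowed
(c) allowed
(d) allowed
(e) allowed
(f) allowed
(g) forbidden (ΔL, ΔJ fail)
(h) allowed
(i) allowed
Total allowed: 8 of 9.

8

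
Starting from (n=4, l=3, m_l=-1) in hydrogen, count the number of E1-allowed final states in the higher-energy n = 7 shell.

6

E1 requires Δl = ±1, so l_f ∈ {2, 4}; with 0 ≤ l_f ≤ n_f−1 = 6, the allowed l_f values are {2, 4}.
For l_f = 2: m_f ∈ {m_i−1, m_i, m_i+1} ∩ [−2, 2] = {-2, -1, 0} → 3 states.
For l_f = 4: m_f ∈ {m_i−1, m_i, m_i+1} ∩ [−4, 4] = {-2, -1, 0} → 3 states.
Total: 6.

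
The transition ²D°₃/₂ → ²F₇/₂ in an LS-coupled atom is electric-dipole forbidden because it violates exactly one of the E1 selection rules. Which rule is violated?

the ΔJ = 0, ±1 rule

Reading off the term symbols: S 1/2→1/2, L 2→3, J 3/2→7/2, parity odd→even.
ΔS = 0: S: 1/2 → 1/2 — passes.
Parity must change: odd → even — passes.
ΔJ = 0, ±1 (not J=0↔0): J: 3/2 → 7/2, ΔJ = +2 — fails.
ΔL = 0, ±1 (not L=0↔0): L: 2 → 3, ΔL = +1 — passes.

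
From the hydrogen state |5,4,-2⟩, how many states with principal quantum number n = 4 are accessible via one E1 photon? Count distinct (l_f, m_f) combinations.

E1 requires Δl = ±1, so l_f ∈ {3, 5}; with 0 ≤ l_f ≤ n_f−1 = 3, the allowed l_f values are {3}.
For l_f = 3: m_f ∈ {m_i−1, m_i, m_i+1} ∩ [−3, 3] = {-3, -2, -1} → 3 states.
Total: 3.

3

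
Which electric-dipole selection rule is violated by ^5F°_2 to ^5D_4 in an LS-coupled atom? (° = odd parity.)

the ΔJ = 0, ±1 rule

ΔJ = 0, ±1 (not J=0↔0): J: 2 → 4, ΔJ = +2 — fails.
Parity must change: odd → even — passes.
ΔL = 0, ±1 (not L=0↔0): L: 3 → 2, ΔL = -1 — passes.
ΔS = 0: S: 2 → 2 — passes.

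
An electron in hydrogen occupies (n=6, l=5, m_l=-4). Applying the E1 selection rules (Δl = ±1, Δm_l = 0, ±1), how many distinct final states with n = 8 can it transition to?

5

E1 requires Δl = ±1, so l_f ∈ {4, 6}; with 0 ≤ l_f ≤ n_f−1 = 7, the allowed l_f values are {4, 6}.
For l_f = 4: m_f ∈ {m_i−1, m_i, m_i+1} ∩ [−4, 4] = {-4, -3} → 2 states.
For l_f = 6: m_f ∈ {m_i−1, m_i, m_i+1} ∩ [−6, 6] = {-5, -4, -3} → 3 states.
Total: 5.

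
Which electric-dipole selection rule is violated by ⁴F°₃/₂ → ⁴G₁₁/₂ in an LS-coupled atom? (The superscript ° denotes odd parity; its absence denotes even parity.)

Reading off the term symbols: S 3/2→3/2, L 3→4, J 3/2→11/2, parity odd→even.
Parity must change: odd → even — ok.
ΔS = 0: S: 3/2 → 3/2 — ok.
ΔL = 0, ±1 (not L=0↔0): L: 3 → 4, ΔL = +1 — ok.
ΔJ = 0, ±1 (not J=0↔0): J: 3/2 → 11/2, ΔJ = +4 — fails.

the ΔJ = 0, ±1 rule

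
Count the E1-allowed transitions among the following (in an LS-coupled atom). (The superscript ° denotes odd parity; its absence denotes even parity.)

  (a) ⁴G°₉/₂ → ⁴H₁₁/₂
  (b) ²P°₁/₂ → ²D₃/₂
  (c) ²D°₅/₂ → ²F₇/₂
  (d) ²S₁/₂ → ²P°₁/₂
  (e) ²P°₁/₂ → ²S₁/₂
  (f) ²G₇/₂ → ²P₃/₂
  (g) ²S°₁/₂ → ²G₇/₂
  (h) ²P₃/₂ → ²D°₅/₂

6

(a) allowed
(b) allowed
(c) allowed
(d) allowed
(e) allowed
(f) forbidden (parity, ΔL, ΔJ fail)
(g) forbidden (ΔL, ΔJ fail)
(h) allowed
Total allowed: 6 of 8.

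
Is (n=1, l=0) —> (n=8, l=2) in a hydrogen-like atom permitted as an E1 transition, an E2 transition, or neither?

Δl = 2 − 0 = +2; l_i + l_f = 2.
E1 (Δl = ±1): not satisfied.
E2 (Δl = 0,±2, l_i+l_f ≥ 2): satisfied.

E2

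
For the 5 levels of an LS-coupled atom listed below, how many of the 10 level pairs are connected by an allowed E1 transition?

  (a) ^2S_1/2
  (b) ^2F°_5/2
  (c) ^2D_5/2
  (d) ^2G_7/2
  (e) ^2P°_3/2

(a)–(b): forbidden (ΔL, ΔJ).
(a)–(c): forbidden (parity, ΔL, ΔJ).
(a)–(d): forbidden (parity, ΔL, ΔJ).
(a)–(e): allowed.
(b)–(c): allowed.
(b)–(d): allowed.
(b)–(e): forbidden (parity, ΔL).
(c)–(d): forbidden (parity, ΔL).
(c)–(e): allowed.
(d)–(e): forbidden (ΔL, ΔJ).
Allowed pairs: 4 of 10.

4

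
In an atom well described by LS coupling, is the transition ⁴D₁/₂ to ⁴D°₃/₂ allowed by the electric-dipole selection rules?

allowed

Reading off the term symbols: S 3/2→3/2, L 2→2, J 1/2→3/2, parity even→odd.
Parity must change: even → odd — satisfied.
ΔS = 0: S: 3/2 → 3/2 — satisfied.
ΔL = 0, ±1 (not L=0↔0): L: 2 → 2, ΔL = +0 — satisfied.
ΔJ = 0, ±1 (not J=0↔0): J: 1/2 → 3/2, ΔJ = +1 — satisfied.
All four E1 rules are satisfied.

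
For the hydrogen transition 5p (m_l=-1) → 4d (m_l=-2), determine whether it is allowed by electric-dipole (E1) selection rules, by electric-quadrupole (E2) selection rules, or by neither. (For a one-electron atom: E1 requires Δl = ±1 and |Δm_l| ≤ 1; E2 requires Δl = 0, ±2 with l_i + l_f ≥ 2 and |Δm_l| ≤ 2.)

Δl = 2 − 1 = +1; l_i + l_f = 3.
Δm_l = -1.
E1 (Δl = ±1, |Δm_l| ≤ 1): satisfied.
E2 (Δl = 0,±2, l_i+l_f ≥ 2, |Δm_l| ≤ 2): not satisfied.

E1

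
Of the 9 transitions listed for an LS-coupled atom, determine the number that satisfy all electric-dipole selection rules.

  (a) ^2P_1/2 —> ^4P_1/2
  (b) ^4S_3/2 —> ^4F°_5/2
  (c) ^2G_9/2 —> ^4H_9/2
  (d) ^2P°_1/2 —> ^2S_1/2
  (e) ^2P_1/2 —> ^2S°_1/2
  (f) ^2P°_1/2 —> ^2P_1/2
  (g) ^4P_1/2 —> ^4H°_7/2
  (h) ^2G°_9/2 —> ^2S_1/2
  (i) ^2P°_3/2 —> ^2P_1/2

4

(a) forbidden (parity, ΔS fail)
(b) forbidden (ΔL fails)
(c) forbidden (parity, ΔS fail)
(d) allowed
(e) allowed
(f) allowed
(g) forbidden (ΔL, ΔJ fail)
(h) forbidden (ΔL, ΔJ fail)
(i) allowed
Total allowed: 4 of 9.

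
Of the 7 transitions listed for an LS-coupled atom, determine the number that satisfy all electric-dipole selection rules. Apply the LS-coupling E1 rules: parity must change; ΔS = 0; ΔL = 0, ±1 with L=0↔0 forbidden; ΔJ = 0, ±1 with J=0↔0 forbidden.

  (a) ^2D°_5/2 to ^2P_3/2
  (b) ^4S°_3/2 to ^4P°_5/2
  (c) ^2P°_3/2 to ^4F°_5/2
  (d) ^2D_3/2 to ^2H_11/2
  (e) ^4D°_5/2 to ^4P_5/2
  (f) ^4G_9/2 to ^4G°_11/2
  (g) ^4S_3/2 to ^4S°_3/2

3

(a) allowed
(b) forbidden (parity fails)
(c) forbidden (parity, ΔS, ΔL fail)
(d) forbidden (parity, ΔL, ΔJ fail)
(e) allowed
(f) allowed
(g) forbidden (ΔL fails)
Total allowed: 3 of 7.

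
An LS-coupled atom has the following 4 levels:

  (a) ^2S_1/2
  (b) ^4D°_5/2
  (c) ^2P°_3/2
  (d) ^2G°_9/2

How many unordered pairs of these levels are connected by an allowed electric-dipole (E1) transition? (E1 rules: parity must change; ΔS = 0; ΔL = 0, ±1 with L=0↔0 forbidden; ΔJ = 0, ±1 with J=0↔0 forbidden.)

1

(a)–(b): forbidden (ΔS, ΔL, ΔJ).
(a)–(c): allowed.
(a)–(d): forbidden (ΔL, ΔJ).
(b)–(c): forbidden (parity, ΔS).
(b)–(d): forbidden (parity, ΔS, ΔL, ΔJ).
(c)–(d): forbidden (parity, ΔL, ΔJ).
Allowed pairs: 1 of 6.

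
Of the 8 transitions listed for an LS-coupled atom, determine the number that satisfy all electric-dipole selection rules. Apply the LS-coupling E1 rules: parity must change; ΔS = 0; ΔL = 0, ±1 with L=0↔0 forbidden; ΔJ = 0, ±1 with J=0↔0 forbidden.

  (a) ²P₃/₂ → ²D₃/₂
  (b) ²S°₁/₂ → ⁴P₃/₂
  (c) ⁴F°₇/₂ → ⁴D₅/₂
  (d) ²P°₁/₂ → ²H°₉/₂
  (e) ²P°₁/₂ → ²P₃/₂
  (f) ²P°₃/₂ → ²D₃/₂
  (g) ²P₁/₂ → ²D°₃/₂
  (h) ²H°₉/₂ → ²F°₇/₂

(a) forbidden (parity fails)
(b) forbidden (ΔS fails)
(c) allowed
(d) forbidden (parity, ΔL, ΔJ fail)
(e) allowed
(f) allowed
(g) allowed
(h) forbidden (parity, ΔL fail)
Total allowed: 4 of 8.

4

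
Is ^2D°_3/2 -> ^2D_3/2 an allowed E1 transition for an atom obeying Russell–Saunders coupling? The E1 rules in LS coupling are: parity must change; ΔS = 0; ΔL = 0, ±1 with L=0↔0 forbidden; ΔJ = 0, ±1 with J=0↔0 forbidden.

Reading off the term symbols: S 1/2→1/2, L 2→2, J 3/2→3/2, parity odd→even.
Parity must change: odd → even — ok.
ΔS = 0: S: 1/2 → 1/2 — ok.
ΔL = 0, ±1 (not L=0↔0): L: 2 → 2, ΔL = +0 — ok.
ΔJ = 0, ±1 (not J=0↔0): J: 3/2 → 3/2, ΔJ = +0 — ok.
All four E1 rules are satisfied.

allowed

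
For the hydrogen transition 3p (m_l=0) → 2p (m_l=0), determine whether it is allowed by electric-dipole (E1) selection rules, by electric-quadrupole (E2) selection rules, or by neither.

E2

Δl = 1 − 1 = +0; l_i + l_f = 2.
Δm_l = +0.
E1 (Δl = ±1, |Δm_l| ≤ 1): not satisfied.
E2 (Δl = 0,±2, l_i+l_f ≥ 2, |Δm_l| ≤ 2): satisfied.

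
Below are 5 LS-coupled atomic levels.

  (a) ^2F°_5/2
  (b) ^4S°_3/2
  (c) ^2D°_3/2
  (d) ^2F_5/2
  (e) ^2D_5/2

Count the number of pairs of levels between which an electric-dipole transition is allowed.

(a)–(b): forbidden (parity, ΔS, ΔL).
(a)–(c): forbidden (parity).
(a)–(d): allowed.
(a)–(e): allowed.
(b)–(c): forbidden (parity, ΔS, ΔL).
(b)–(d): forbidden (ΔS, ΔL).
(b)–(e): forbidden (ΔS, ΔL).
(c)–(d): allowed.
(c)–(e): allowed.
(d)–(e): forbidden (parity).
Allowed pairs: 4 of 10.

4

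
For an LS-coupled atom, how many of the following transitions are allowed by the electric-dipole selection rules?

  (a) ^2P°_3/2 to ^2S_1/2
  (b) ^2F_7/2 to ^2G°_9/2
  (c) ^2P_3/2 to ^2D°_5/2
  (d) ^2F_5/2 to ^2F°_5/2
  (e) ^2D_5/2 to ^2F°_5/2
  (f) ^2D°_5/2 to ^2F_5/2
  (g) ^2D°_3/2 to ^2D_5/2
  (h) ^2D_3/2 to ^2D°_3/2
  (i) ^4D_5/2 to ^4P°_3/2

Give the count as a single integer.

9

(a) allowed
(b) allowed
(c) allowed
(d) allowed
(e) allowed
(f) allowed
(g) allowed
(h) allowed
(i) allowed
Total allowed: 9 of 9.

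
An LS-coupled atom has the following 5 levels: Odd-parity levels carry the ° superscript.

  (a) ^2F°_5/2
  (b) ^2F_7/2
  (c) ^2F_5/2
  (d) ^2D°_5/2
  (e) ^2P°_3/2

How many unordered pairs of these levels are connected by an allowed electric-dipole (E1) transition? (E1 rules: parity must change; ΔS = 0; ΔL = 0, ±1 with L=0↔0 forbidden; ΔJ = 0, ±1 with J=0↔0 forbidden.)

4

(a)–(b): allowed.
(a)–(c): allowed.
(a)–(d): forbidden (parity).
(a)–(e): forbidden (parity, ΔL).
(b)–(c): forbidden (parity).
(b)–(d): allowed.
(b)–(e): forbidden (ΔL, ΔJ).
(c)–(d): allowed.
(c)–(e): forbidden (ΔL).
(d)–(e): forbidden (parity).
Allowed pairs: 4 of 10.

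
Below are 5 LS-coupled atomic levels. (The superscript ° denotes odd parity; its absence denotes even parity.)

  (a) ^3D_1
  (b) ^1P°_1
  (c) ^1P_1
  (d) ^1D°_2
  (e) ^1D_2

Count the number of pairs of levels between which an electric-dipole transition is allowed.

(a)–(b): forbidden (ΔS).
(a)–(c): forbidden (parity, ΔS).
(a)–(d): forbidden (ΔS).
(a)–(e): forbidden (parity, ΔS).
(b)–(c): allowed.
(b)–(d): forbidden (parity).
(b)–(e): allowed.
(c)–(d): allowed.
(c)–(e): forbidden (parity).
(d)–(e): allowed.
Allowed pairs: 4 of 10.

4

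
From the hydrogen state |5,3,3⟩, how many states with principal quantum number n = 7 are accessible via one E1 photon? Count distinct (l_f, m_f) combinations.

E1 requires Δl = ±1, so l_f ∈ {2, 4}; with 0 ≤ l_f ≤ n_f−1 = 6, the allowed l_f values are {2, 4}.
For l_f = 2: m_f ∈ {m_i−1, m_i, m_i+1} ∩ [−2, 2] = {2} → 1 state.
For l_f = 4: m_f ∈ {m_i−1, m_i, m_i+1} ∩ [−4, 4] = {2, 3, 4} → 3 states.
Total: 4.

4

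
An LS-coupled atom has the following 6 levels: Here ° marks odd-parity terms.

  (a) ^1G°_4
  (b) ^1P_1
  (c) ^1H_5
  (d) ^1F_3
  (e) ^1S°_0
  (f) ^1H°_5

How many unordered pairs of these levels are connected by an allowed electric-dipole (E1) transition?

4

(a)–(b): forbidden (ΔL, ΔJ).
(a)–(c): allowed.
(a)–(d): allowed.
(a)–(e): forbidden (parity, ΔL, ΔJ).
(a)–(f): forbidden (parity).
(b)–(c): forbidden (parity, ΔL, ΔJ).
(b)–(d): forbidden (parity, ΔL, ΔJ).
(b)–(e): allowed.
(b)–(f): forbidden (ΔL, ΔJ).
(c)–(d): forbidden (parity, ΔL, ΔJ).
(c)–(e): forbidden (ΔL, ΔJ).
(c)–(f): allowed.
(d)–(e): forbidden (ΔL, ΔJ).
(d)–(f): forbidden (ΔL, ΔJ).
(e)–(f): forbidden (parity, ΔL, ΔJ).
Allowed pairs: 4 of 15.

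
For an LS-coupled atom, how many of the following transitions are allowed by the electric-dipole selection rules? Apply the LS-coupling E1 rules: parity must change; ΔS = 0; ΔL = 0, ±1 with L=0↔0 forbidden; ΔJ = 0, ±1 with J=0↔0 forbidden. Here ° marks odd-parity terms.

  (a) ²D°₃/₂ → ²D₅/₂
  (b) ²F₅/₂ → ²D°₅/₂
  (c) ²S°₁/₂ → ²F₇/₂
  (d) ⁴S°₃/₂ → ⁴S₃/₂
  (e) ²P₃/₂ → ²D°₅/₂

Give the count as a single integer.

(a) allowed
(b) allowed
(c) forbidden (ΔL, ΔJ fail)
(d) forbidden (ΔL fails)
(e) allowed
Total allowed: 3 of 5.

3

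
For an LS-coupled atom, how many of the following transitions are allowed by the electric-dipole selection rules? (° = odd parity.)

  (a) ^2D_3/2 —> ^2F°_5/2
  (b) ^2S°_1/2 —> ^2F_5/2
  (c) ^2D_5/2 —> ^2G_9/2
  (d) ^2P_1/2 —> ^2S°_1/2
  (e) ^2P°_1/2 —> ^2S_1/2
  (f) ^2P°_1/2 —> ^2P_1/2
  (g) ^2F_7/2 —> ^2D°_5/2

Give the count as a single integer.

(a) allowed
(b) forbidden (ΔL, ΔJ fail)
(c) forbidden (parity, ΔL, ΔJ fail)
(d) allowed
(e) allowed
(f) allowed
(g) allowed
Total allowed: 5 of 7.

5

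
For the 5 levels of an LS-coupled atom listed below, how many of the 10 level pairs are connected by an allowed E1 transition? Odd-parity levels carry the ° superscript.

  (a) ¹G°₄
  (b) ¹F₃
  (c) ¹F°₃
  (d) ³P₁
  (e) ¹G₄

(a)–(b): allowed.
(a)–(c): forbidden (parity).
(a)–(d): forbidden (ΔS, ΔL, ΔJ).
(a)–(e): allowed.
(b)–(c): allowed.
(b)–(d): forbidden (parity, ΔS, ΔL, ΔJ).
(b)–(e): forbidden (parity).
(c)–(d): forbidden (ΔS, ΔL, ΔJ).
(c)–(e): allowed.
(d)–(e): forbidden (parity, ΔS, ΔL, ΔJ).
Allowed pairs: 4 of 10.

4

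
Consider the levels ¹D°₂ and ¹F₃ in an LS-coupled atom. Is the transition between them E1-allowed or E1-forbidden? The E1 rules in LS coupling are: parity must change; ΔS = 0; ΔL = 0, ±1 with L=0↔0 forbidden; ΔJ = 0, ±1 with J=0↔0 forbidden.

Initial level: S=0, L=2, J=2, parity odd. Final level: S=0, L=3, J=3, parity even.
ΔJ = 0, ±1 (not J=0↔0): J: 2 → 3, ΔJ = +1 — satisfied.
Parity must change: odd → even — satisfied.
ΔL = 0, ±1 (not L=0↔0): L: 2 → 3, ΔL = +1 — satisfied.
ΔS = 0: S: 0 → 0 — satisfied.
All four E1 rules are satisfied.

allowed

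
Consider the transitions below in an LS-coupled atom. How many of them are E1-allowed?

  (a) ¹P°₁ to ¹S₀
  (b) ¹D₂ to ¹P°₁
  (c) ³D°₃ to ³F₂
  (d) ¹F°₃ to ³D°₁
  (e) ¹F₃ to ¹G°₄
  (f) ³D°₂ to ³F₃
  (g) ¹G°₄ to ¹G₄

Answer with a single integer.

(a) allowed
(b) allowed
(c) allowed
(d) forbidden (parity, ΔS, ΔJ fail)
(e) allowed
(f) allowed
(g) allowed
Total allowed: 6 of 7.

6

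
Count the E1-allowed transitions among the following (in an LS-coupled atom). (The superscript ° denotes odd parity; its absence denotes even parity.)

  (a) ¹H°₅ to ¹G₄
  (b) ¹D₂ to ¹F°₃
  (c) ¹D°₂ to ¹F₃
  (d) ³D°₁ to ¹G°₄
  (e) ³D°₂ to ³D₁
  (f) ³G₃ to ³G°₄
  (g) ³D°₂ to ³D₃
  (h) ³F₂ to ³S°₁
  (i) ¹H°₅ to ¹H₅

7

(a) allowed
(b) allowed
(c) allowed
(d) forbidden (parity, ΔS, ΔL, ΔJ fail)
(e) allowed
(f) allowed
(g) allowed
(h) forbidden (ΔL fails)
(i) allowed
Total allowed: 7 of 9.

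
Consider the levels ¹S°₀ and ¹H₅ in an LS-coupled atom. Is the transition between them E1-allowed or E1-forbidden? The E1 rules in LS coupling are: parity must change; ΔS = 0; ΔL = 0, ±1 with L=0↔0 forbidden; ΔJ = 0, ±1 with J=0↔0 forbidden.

forbidden

Reading off the term symbols: S 0→0, L 0→5, J 0→5, parity odd→even.
Parity must change: odd → even — ✓.
ΔJ = 0, ±1 (not J=0↔0): J: 0 → 5, ΔJ = +5 — ✗.
ΔL = 0, ±1 (not L=0↔0): L: 0 → 5, ΔL = +5 — ✗.
ΔS = 0: S: 0 → 0 — ✓.
Rule(s) violated: ΔL, ΔJ.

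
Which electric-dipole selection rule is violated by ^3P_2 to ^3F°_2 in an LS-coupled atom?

Parity must change: even → odd — ok.
ΔS = 0: S: 1 → 1 — ok.
ΔL = 0, ±1 (not L=0↔0): L: 1 → 3, ΔL = +2 — fails.
ΔJ = 0, ±1 (not J=0↔0): J: 2 → 2, ΔJ = +0 — ok.

the ΔL = 0, ±1 rule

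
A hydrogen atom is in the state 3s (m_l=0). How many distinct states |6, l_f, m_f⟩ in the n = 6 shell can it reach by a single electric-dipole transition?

3

E1 requires Δl = ±1, so l_f ∈ {-1, 1}; with 0 ≤ l_f ≤ n_f−1 = 5, the allowed l_f values are {1}.
For l_f = 1: m_f ∈ {m_i−1, m_i, m_i+1} ∩ [−1, 1] = {-1, 0, 1} → 3 states.
Total: 3.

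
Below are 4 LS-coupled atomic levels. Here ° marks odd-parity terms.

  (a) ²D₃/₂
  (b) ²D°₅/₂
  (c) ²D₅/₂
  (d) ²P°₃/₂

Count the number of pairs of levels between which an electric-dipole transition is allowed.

4

(a)–(b): allowed.
(a)–(c): forbidden (parity).
(a)–(d): allowed.
(b)–(c): allowed.
(b)–(d): forbidden (parity).
(c)–(d): allowed.
Allowed pairs: 4 of 6.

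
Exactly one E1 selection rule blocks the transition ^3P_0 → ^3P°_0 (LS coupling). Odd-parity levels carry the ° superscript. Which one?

the J=0 ↔ J=0 exclusion

Reading off the term symbols: S 1→1, L 1→1, J 0→0, parity even→odd.
Parity must change: even → odd — ✓.
ΔS = 0: S: 1 → 1 — ✓.
ΔL = 0, ±1 (not L=0↔0): L: 1 → 1, ΔL = +0 — ✓.
ΔJ = 0, ±1 (not J=0↔0): J: 0 → 0, ΔJ = +0 — ✗.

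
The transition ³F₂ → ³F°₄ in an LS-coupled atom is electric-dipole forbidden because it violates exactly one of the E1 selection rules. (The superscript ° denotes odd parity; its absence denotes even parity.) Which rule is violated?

the ΔJ = 0, ±1 rule

Parity must change: even → odd — satisfied.
ΔS = 0: S: 1 → 1 — satisfied.
ΔL = 0, ±1 (not L=0↔0): L: 3 → 3, ΔL = +0 — satisfied.
ΔJ = 0, ±1 (not J=0↔0): J: 2 → 4, ΔJ = +2 — violated.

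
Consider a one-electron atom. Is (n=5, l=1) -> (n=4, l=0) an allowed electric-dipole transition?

allowed

Initial l = 1, final l = 0, so Δl = -1. E1 requires Δl = ±1: ok.
All E1 selection rules are satisfied.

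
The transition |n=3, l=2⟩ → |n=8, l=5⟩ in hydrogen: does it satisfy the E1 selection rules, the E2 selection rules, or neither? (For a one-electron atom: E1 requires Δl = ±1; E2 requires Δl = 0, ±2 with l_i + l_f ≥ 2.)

neither

Δl = 5 − 2 = +3; l_i + l_f = 7.
E1 (Δl = ±1): not satisfied.
E2 (Δl = 0,±2, l_i+l_f ≥ 2): not satisfied.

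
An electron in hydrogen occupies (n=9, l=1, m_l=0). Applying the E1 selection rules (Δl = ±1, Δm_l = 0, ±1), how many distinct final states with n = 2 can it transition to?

1

E1 requires Δl = ±1, so l_f ∈ {0, 2}; with 0 ≤ l_f ≤ n_f−1 = 1, the allowed l_f values are {0}.
For l_f = 0: m_f ∈ {m_i−1, m_i, m_i+1} ∩ [−0, 0] = {0} → 1 state.
Total: 1.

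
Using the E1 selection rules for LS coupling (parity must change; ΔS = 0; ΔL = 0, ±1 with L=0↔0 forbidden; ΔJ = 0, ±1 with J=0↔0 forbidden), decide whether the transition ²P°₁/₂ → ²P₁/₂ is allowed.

allowed

Initial level: S=1/2, L=1, J=1/2, parity odd. Final level: S=1/2, L=1, J=1/2, parity even.
Parity must change: odd → even — passes.
ΔS = 0: S: 1/2 → 1/2 — passes.
ΔL = 0, ±1 (not L=0↔0): L: 1 → 1, ΔL = +0 — passes.
ΔJ = 0, ±1 (not J=0↔0): J: 1/2 → 1/2, ΔJ = +0 — passes.
All four E1 rules are satisfied.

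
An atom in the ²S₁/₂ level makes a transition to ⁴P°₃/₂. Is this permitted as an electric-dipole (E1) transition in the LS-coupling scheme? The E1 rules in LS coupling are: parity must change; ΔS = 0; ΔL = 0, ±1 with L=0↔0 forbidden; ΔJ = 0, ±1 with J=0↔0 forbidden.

forbidden

Reading off the term symbols: S 1/2→3/2, L 0→1, J 1/2→3/2, parity even→odd.
Parity must change: even → odd — satisfied.
ΔS = 0: S: 1/2 → 3/2 — violated.
ΔL = 0, ±1 (not L=0↔0): L: 0 → 1, ΔL = +1 — satisfied.
ΔJ = 0, ±1 (not J=0↔0): J: 1/2 → 3/2, ΔJ = +1 — satisfied.
Rule(s) violated: ΔS.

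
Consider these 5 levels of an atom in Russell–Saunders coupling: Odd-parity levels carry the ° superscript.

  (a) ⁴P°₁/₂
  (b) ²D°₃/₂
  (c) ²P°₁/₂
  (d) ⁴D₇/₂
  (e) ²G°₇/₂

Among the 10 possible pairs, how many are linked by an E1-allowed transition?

(a)–(b): forbidden (parity, ΔS).
(a)–(c): forbidden (parity, ΔS).
(a)–(d): forbidden (ΔJ).
(a)–(e): forbidden (parity, ΔS, ΔL, ΔJ).
(b)–(c): forbidden (parity).
(b)–(d): forbidden (ΔS, ΔJ).
(b)–(e): forbidden (parity, ΔL, ΔJ).
(c)–(d): forbidden (ΔS, ΔJ).
(c)–(e): forbidden (parity, ΔL, ΔJ).
(d)–(e): forbidden (ΔS, ΔL).
Allowed pairs: 0 of 10.

0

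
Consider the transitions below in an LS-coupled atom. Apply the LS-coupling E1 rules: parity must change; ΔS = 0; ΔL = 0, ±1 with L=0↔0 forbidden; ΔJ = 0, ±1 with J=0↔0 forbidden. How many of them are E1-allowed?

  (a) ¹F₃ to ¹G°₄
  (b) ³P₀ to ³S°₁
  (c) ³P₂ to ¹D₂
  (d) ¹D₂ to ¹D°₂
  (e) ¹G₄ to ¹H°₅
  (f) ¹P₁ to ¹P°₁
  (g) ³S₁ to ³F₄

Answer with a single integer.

5

(a) allowed
(b) allowed
(c) forbidden (parity, ΔS fail)
(d) allowed
(e) allowed
(f) allowed
(g) forbidden (parity, ΔL, ΔJ fail)
Total allowed: 5 of 7.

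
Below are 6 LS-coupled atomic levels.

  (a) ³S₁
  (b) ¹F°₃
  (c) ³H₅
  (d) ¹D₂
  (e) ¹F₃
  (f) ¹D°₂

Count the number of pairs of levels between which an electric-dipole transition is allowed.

(a)–(b): forbidden (ΔS, ΔL, ΔJ).
(a)–(c): forbidden (parity, ΔL, ΔJ).
(a)–(d): forbidden (parity, ΔS, ΔL).
(a)–(e): forbidden (parity, ΔS, ΔL, ΔJ).
(a)–(f): forbidden (ΔS, ΔL).
(b)–(c): forbidden (ΔS, ΔL, ΔJ).
(b)–(d): allowed.
(b)–(e): allowed.
(b)–(f): forbidden (parity).
(c)–(d): forbidden (parity, ΔS, ΔL, ΔJ).
(c)–(e): forbidden (parity, ΔS, ΔL, ΔJ).
(c)–(f): forbidden (ΔS, ΔL, ΔJ).
(d)–(e): forbidden (parity).
(d)–(f): allowed.
(e)–(f): allowed.
Allowed pairs: 4 of 15.

4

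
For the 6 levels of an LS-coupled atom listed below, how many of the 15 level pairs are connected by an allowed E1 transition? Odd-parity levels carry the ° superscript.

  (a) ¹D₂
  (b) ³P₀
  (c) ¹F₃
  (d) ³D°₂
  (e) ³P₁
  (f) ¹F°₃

3

(a)–(b): forbidden (parity, ΔS, ΔJ).
(a)–(c): forbidden (parity).
(a)–(d): forbidden (ΔS).
(a)–(e): forbidden (parity, ΔS).
(a)–(f): allowed.
(b)–(c): forbidden (parity, ΔS, ΔL, ΔJ).
(b)–(d): forbidden (ΔJ).
(b)–(e): forbidden (parity).
(b)–(f): forbidden (ΔS, ΔL, ΔJ).
(c)–(d): forbidden (ΔS).
(c)–(e): forbidden (parity, ΔS, ΔL, ΔJ).
(c)–(f): allowed.
(d)–(e): allowed.
(d)–(f): forbidden (parity, ΔS).
(e)–(f): forbidden (ΔS, ΔL, ΔJ).
Allowed pairs: 3 of 15.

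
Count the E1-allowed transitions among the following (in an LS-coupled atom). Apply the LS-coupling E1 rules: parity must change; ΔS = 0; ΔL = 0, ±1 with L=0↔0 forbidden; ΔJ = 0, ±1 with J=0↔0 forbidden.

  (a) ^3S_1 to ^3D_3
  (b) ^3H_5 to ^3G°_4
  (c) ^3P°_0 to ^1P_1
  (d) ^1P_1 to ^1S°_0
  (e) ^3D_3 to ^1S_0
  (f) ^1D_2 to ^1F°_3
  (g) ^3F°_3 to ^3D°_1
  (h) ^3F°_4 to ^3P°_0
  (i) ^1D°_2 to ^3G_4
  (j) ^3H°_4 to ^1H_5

3

(a) forbidden (parity, ΔL, ΔJ fail)
(b) allowed
(c) forbidden (ΔS fails)
(d) allowed
(e) forbidden (parity, ΔS, ΔL, ΔJ fail)
(f) allowed
(g) forbidden (parity, ΔJ fail)
(h) forbidden (parity, ΔL, ΔJ fail)
(i) forbidden (ΔS, ΔL, ΔJ fail)
(j) forbidden (ΔS fails)
Total allowed: 3 of 10.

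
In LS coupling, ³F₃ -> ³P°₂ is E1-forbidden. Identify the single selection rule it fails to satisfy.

Parity must change: even → odd — ok.
ΔS = 0: S: 1 → 1 — ok.
ΔL = 0, ±1 (not L=0↔0): L: 3 → 1, ΔL = -2 — fails.
ΔJ = 0, ±1 (not J=0↔0): J: 3 → 2, ΔJ = -1 — ok.

the ΔL = 0, ±1 rule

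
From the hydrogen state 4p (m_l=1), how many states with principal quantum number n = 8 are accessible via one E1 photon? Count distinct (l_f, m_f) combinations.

4

E1 requires Δl = ±1, so l_f ∈ {0, 2}; with 0 ≤ l_f ≤ n_f−1 = 7, the allowed l_f values are {0, 2}.
For l_f = 0: m_f ∈ {m_i−1, m_i, m_i+1} ∩ [−0, 0] = {0} → 1 state.
For l_f = 2: m_f ∈ {m_i−1, m_i, m_i+1} ∩ [−2, 2] = {0, 1, 2} → 3 states.
Total: 4.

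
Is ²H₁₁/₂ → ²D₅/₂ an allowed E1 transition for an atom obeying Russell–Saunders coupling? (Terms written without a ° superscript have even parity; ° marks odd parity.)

Initial level: S=1/2, L=5, J=11/2, parity even. Final level: S=1/2, L=2, J=5/2, parity even.
Parity must change: even → even — violated.
ΔS = 0: S: 1/2 → 1/2 — satisfied.
ΔL = 0, ±1 (not L=0↔0): L: 5 → 2, ΔL = -3 — violated.
ΔJ = 0, ±1 (not J=0↔0): J: 11/2 → 5/2, ΔJ = -3 — violated.
Rule(s) violated: parity, ΔL, ΔJ.

forbidden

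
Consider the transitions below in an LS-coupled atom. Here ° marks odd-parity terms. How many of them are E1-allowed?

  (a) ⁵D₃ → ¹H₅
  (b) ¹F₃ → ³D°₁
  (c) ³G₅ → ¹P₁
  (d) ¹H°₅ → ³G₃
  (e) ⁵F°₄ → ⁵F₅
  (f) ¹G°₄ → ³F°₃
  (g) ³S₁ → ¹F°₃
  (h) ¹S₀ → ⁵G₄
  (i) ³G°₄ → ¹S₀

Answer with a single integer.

(a) forbidden (parity, ΔS, ΔL, ΔJ fail)
(b) forbidden (ΔS, ΔJ fail)
(c) forbidden (parity, ΔS, ΔL, ΔJ fail)
(d) forbidden (ΔS, ΔJ fail)
(e) allowed
(f) forbidden (parity, ΔS fail)
(g) forbidden (ΔS, ΔL, ΔJ fail)
(h) forbidden (parity, ΔS, ΔL, ΔJ fail)
(i) forbidden (ΔS, ΔL, ΔJ fail)
Total allowed: 1 of 9.

1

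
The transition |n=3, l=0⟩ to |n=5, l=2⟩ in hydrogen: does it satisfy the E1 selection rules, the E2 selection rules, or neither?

E2

Δl = 2 − 0 = +2; l_i + l_f = 2.
E1 (Δl = ±1): not satisfied.
E2 (Δl = 0,±2, l_i+l_f ≥ 2): satisfied.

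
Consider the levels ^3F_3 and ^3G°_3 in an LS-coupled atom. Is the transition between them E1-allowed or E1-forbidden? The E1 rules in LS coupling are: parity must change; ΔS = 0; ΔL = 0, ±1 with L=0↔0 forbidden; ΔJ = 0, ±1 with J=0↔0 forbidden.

Parity must change: even → odd — satisfied.
ΔS = 0: S: 1 → 1 — satisfied.
ΔL = 0, ±1 (not L=0↔0): L: 3 → 4, ΔL = +1 — satisfied.
ΔJ = 0, ±1 (not J=0↔0): J: 3 → 3, ΔJ = +0 — satisfied.
All four E1 rules are satisfied.

allowed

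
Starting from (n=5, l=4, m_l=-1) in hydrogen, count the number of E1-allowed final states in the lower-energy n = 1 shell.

E1 requires l_f ∈ {3, 5}, but neither lies in [0, 0], so no final state is reachable.
Total: 0.

0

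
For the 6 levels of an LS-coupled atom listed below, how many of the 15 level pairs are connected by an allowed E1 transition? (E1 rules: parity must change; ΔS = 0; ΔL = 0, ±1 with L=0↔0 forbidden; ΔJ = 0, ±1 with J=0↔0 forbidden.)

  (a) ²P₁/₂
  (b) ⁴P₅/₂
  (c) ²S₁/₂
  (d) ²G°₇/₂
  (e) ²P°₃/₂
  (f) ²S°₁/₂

3

(a)–(b): forbidden (parity, ΔS, ΔJ).
(a)–(c): forbidden (parity).
(a)–(d): forbidden (ΔL, ΔJ).
(a)–(e): allowed.
(a)–(f): allowed.
(b)–(c): forbidden (parity, ΔS, ΔJ).
(b)–(d): forbidden (ΔS, ΔL).
(b)–(e): forbidden (ΔS).
(b)–(f): forbidden (ΔS, ΔJ).
(c)–(d): forbidden (ΔL, ΔJ).
(c)–(e): allowed.
(c)–(f): forbidden (ΔL).
(d)–(e): forbidden (parity, ΔL, ΔJ).
(d)–(f): forbidden (parity, ΔL, ΔJ).
(e)–(f): forbidden (parity).
Allowed pairs: 3 of 15.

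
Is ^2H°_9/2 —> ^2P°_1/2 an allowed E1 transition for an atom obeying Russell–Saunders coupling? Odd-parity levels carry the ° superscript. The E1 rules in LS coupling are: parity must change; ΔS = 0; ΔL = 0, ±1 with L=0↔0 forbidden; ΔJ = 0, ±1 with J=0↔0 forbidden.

forbidden

Initial level: S=1/2, L=5, J=9/2, parity odd. Final level: S=1/2, L=1, J=1/2, parity odd.
Parity must change: odd → odd — ✗.
ΔJ = 0, ±1 (not J=0↔0): J: 9/2 → 1/2, ΔJ = -4 — ✗.
ΔS = 0: S: 1/2 → 1/2 — ✓.
ΔL = 0, ±1 (not L=0↔0): L: 5 → 1, ΔL = -4 — ✗.
Rule(s) violated: parity, ΔL, ΔJ.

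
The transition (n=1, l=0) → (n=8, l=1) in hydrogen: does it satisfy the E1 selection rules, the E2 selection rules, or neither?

Δl = 1 − 0 = +1; l_i + l_f = 1.
E1 (Δl = ±1): satisfied.
E2 (Δl = 0,±2, l_i+l_f ≥ 2): not satisfied.

E1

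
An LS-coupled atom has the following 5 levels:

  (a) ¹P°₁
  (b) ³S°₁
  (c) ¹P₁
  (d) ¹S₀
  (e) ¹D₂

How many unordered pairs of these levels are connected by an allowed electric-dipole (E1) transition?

3

(a)–(b): forbidden (parity, ΔS).
(a)–(c): allowed.
(a)–(d): allowed.
(a)–(e): allowed.
(b)–(c): forbidden (ΔS).
(b)–(d): forbidden (ΔS, ΔL).
(b)–(e): forbidden (ΔS, ΔL).
(c)–(d): forbidden (parity).
(c)–(e): forbidden (parity).
(d)–(e): forbidden (parity, ΔL, ΔJ).
Allowed pairs: 3 of 10.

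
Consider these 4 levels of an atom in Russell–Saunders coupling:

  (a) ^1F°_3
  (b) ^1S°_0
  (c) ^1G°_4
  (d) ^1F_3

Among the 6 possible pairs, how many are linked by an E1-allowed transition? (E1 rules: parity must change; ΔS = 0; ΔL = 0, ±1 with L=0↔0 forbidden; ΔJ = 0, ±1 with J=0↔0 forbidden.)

(a)–(b): forbidden (parity, ΔL, ΔJ).
(a)–(c): forbidden (parity).
(a)–(d): allowed.
(b)–(c): forbidden (parity, ΔL, ΔJ).
(b)–(d): forbidden (ΔL, ΔJ).
(c)–(d): allowed.
Allowed pairs: 2 of 6.

2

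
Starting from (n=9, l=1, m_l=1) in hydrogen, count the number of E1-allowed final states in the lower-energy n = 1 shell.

1

E1 requires Δl = ±1, so l_f ∈ {0, 2}; with 0 ≤ l_f ≤ n_f−1 = 0, the allowed l_f values are {0}.
For l_f = 0: m_f ∈ {m_i−1, m_i, m_i+1} ∩ [−0, 0] = {0} → 1 state.
Total: 1.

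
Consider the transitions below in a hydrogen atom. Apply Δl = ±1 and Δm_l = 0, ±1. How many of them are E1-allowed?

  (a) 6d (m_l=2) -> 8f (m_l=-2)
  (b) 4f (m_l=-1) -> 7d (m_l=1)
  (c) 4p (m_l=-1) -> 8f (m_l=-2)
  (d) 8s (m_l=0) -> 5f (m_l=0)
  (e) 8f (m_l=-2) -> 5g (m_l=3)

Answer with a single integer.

(a) forbidden — Δm_l = -4 (E1 requires Δm_l = 0, ±1)
(b) forbidden — Δm_l = +2 (E1 requires Δm_l = 0, ±1)
(c) forbidden — Δl = +2 (E1 requires Δl = ±1)
(d) forbidden — Δl = +3 (E1 requires Δl = ±1)
(e) forbidden — Δm_l = +5 (E1 requires Δm_l = 0, ±1)
Total allowed: 0 of 5.

0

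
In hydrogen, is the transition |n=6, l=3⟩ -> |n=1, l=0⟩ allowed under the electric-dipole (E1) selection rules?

Δl = 0 − 3 = -3; the E1 rule Δl = ±1 is violated.
The transition is electric-dipole forbidden.

forbidden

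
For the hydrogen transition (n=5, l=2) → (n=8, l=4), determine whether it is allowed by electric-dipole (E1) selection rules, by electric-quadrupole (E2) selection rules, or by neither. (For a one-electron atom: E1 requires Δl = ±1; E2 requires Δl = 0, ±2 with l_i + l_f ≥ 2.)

E2

Δl = 4 − 2 = +2; l_i + l_f = 6.
E1 (Δl = ±1): not satisfied.
E2 (Δl = 0,±2, l_i+l_f ≥ 2): satisfied.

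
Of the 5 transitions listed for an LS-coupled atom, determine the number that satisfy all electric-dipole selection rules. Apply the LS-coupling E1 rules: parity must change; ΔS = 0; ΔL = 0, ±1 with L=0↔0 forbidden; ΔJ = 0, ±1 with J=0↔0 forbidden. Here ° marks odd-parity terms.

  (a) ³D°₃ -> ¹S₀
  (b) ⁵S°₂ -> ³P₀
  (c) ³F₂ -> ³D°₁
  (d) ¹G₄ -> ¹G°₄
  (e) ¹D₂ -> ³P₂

(a) forbidden (ΔS, ΔL, ΔJ fail)
(b) forbidden (ΔS, ΔJ fail)
(c) allowed
(d) allowed
(e) forbidden (parity, ΔS fail)
Total allowed: 2 of 5.

2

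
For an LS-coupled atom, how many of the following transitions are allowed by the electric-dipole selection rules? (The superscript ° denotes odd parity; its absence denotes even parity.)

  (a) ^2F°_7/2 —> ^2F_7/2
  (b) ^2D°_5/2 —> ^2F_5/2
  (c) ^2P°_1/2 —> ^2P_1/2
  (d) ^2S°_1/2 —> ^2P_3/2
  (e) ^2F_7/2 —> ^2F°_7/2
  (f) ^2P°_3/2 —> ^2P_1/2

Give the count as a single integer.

(a) allowed
(b) allowed
(c) allowed
(d) allowed
(e) allowed
(f) allowed
Total allowed: 6 of 6.

6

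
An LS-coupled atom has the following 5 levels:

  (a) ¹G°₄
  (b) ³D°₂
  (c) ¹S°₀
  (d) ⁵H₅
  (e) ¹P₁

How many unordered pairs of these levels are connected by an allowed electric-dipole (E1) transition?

(a)–(b): forbidden (parity, ΔS, ΔL, ΔJ).
(a)–(c): forbidden (parity, ΔL, ΔJ).
(a)–(d): forbidden (ΔS).
(a)–(e): forbidden (ΔL, ΔJ).
(b)–(c): forbidden (parity, ΔS, ΔL, ΔJ).
(b)–(d): forbidden (ΔS, ΔL, ΔJ).
(b)–(e): forbidden (ΔS).
(c)–(d): forbidden (ΔS, ΔL, ΔJ).
(c)–(e): allowed.
(d)–(e): forbidden (parity, ΔS, ΔL, ΔJ).
Allowed pairs: 1 of 10.

1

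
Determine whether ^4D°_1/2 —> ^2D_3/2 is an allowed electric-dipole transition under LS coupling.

forbidden

Initial level: S=3/2, L=2, J=1/2, parity odd. Final level: S=1/2, L=2, J=3/2, parity even.
Parity must change: odd → even — ✓.
ΔJ = 0, ±1 (not J=0↔0): J: 1/2 → 3/2, ΔJ = +1 — ✓.
ΔS = 0: S: 3/2 → 1/2 — ✗.
ΔL = 0, ±1 (not L=0↔0): L: 2 → 2, ΔL = +0 — ✓.
Rule(s) violated: ΔS.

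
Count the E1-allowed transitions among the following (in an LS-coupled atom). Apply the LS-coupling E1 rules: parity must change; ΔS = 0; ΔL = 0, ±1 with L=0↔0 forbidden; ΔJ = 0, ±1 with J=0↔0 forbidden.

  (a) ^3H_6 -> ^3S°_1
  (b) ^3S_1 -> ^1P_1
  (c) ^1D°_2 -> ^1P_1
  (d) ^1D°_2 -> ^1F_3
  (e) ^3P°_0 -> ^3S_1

(a) forbidden (ΔL, ΔJ fail)
(b) forbidden (parity, ΔS fail)
(c) allowed
(d) allowed
(e) allowed
Total allowed: 3 of 5.

3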